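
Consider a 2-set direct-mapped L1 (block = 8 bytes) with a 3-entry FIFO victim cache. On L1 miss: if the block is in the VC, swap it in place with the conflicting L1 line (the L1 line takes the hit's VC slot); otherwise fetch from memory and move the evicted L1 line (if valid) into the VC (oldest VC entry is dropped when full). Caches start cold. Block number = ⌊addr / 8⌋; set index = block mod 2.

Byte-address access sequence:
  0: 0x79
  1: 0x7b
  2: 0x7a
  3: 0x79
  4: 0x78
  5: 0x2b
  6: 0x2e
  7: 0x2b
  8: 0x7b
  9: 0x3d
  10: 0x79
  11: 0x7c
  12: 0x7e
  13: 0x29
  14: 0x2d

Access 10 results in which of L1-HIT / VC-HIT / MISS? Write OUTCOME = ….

#0 0x79→b15/s1 MISS; vc=[]
#1 0x7b→b15/s1 L1-HIT; vc=[]
#2 0x7a→b15/s1 L1-HIT; vc=[]
#3 0x79→b15/s1 L1-HIT; vc=[]
#4 0x78→b15/s1 L1-HIT; vc=[]
#5 0x2b→b5/s1 MISS; vc=[15]
#6 0x2e→b5/s1 L1-HIT; vc=[15]
#7 0x2b→b5/s1 L1-HIT; vc=[15]
#8 0x7b→b15/s1 VC-HIT; vc=[5]
#9 0x3d→b7/s1 MISS; vc=[5,15]
#10 0x79→b15/s1 VC-HIT; vc=[5,7]
#11 0x7c→b15/s1 L1-HIT; vc=[5,7]
#12 0x7e→b15/s1 L1-HIT; vc=[5,7]
#13 0x29→b5/s1 VC-HIT; vc=[15,7]
#14 0x2d→b5/s1 L1-HIT; vc=[15,7]

OUTCOME = VC-HIT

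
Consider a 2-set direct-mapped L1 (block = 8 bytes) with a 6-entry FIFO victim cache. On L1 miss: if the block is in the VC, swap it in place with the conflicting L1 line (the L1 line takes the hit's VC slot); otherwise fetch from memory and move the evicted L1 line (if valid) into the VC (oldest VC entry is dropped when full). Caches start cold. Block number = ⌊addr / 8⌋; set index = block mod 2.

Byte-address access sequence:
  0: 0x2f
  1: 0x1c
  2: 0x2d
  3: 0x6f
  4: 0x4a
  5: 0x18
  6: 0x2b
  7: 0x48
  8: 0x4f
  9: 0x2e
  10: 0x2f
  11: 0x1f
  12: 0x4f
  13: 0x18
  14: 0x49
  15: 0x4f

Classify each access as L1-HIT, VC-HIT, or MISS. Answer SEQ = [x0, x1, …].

SEQ = [MISS, MISS, VC-HIT, MISS, MISS, VC-HIT, VC-HIT, VC-HIT, L1-HIT, VC-HIT, L1-HIT, VC-HIT, VC-HIT, VC-HIT, VC-HIT, L1-HIT]

#0 0x2f→b5/s1 MISS; vc=[]
#1 0x1c→b3/s1 MISS; vc=[5]
#2 0x2d→b5/s1 VC-HIT; vc=[3]
#3 0x6f→b13/s1 MISS; vc=[3,5]
#4 0x4a→b9/s1 MISS; vc=[3,5,13]
#5 0x18→b3/s1 VC-HIT; vc=[9,5,13]
#6 0x2b→b5/s1 VC-HIT; vc=[9,3,13]
#7 0x48→b9/s1 VC-HIT; vc=[5,3,13]
#8 0x4f→b9/s1 L1-HIT; vc=[5,3,13]
#9 0x2e→b5/s1 VC-HIT; vc=[9,3,13]
#10 0x2f→b5/s1 L1-HIT; vc=[9,3,13]
#11 0x1f→b3/s1 VC-HIT; vc=[9,5,13]
#12 0x4f→b9/s1 VC-HIT; vc=[3,5,13]
#13 0x18→b3/s1 VC-HIT; vc=[9,5,13]
#14 0x49→b9/s1 VC-HIT; vc=[3,5,13]
#15 0x4f→b9/s1 L1-HIT; vc=[3,5,13]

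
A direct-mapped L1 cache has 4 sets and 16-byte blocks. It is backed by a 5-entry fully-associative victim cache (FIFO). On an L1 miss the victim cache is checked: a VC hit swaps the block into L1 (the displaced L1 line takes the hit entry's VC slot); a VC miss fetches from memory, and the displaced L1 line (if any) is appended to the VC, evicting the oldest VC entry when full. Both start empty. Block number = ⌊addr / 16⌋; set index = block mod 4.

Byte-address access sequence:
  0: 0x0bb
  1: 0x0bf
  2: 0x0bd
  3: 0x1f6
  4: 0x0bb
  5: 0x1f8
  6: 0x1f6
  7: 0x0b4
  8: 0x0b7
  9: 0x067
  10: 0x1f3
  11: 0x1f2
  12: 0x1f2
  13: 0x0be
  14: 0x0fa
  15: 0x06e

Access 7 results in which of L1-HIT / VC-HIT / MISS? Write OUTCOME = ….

#0 0xbb→b11/s3 MISS; vc=[]
#1 0xbf→b11/s3 L1-HIT; vc=[]
#2 0xbd→b11/s3 L1-HIT; vc=[]
#3 0x1f6→b31/s3 MISS; vc=[11]
#4 0xbb→b11/s3 VC-HIT; vc=[31]
#5 0x1f8→b31/s3 VC-HIT; vc=[11]
#6 0x1f6→b31/s3 L1-HIT; vc=[11]
#7 0xb4→b11/s3 VC-HIT; vc=[31]
#8 0xb7→b11/s3 L1-HIT; vc=[31]
#9 0x67→b6/s2 MISS; vc=[31]
#10 0x1f3→b31/s3 VC-HIT; vc=[11]
#11 0x1f2→b31/s3 L1-HIT; vc=[11]
#12 0x1f2→b31/s3 L1-HIT; vc=[11]
#13 0xbe→b11/s3 VC-HIT; vc=[31]
#14 0xfa→b15/s3 MISS; vc=[31,11]
#15 0x6e→b6/s2 L1-HIT; vc=[31,11]

OUTCOME = VC-HIT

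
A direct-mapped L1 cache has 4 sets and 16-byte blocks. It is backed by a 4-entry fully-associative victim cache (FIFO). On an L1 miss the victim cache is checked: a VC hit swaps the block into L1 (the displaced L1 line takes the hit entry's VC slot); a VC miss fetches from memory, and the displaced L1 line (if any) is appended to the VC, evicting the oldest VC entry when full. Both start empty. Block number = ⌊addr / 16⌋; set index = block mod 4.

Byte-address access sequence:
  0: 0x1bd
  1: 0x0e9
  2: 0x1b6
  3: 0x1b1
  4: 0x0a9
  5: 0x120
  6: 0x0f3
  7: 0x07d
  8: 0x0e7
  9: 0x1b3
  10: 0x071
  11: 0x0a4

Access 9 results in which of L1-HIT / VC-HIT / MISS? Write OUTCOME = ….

OUTCOME = VC-HIT

#0 0x1bd→b27/s3 MISS; vc=[]
#1 0xe9→b14/s2 MISS; vc=[]
#2 0x1b6→b27/s3 L1-HIT; vc=[]
#3 0x1b1→b27/s3 L1-HIT; vc=[]
#4 0xa9→b10/s2 MISS; vc=[14]
#5 0x120→b18/s2 MISS; vc=[14,10]
#6 0xf3→b15/s3 MISS; vc=[14,10,27]
#7 0x7d→b7/s3 MISS; vc=[14,10,27,15]
#8 0xe7→b14/s2 VC-HIT; vc=[18,10,27,15]
#9 0x1b3→b27/s3 VC-HIT; vc=[18,10,7,15]
#10 0x71→b7/s3 VC-HIT; vc=[18,10,27,15]
#11 0xa4→b10/s2 VC-HIT; vc=[18,14,27,15]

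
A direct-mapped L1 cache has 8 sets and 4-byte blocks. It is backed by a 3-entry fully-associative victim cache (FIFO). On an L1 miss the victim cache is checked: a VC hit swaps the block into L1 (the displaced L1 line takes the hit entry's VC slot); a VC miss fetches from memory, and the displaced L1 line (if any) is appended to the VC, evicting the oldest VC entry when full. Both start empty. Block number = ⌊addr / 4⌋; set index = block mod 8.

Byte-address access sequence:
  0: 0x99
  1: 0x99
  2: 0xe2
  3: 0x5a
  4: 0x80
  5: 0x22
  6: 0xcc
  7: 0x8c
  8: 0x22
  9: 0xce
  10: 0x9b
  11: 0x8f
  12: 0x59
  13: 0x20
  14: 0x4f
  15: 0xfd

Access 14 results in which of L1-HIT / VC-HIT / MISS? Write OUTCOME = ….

  [0] addr=0x99 blk=38 s=6: MISS | VC []
  [1] addr=0x99 blk=38 s=6: L1-HIT | VC []
  [2] addr=0xe2 blk=56 s=0: MISS | VC []
  [3] addr=0x5a blk=22 s=6: MISS | VC [38]
  [4] addr=0x80 blk=32 s=0: MISS | VC [38, 56]
  [5] addr=0x22 blk=8 s=0: MISS | VC [38, 56, 32]
  [6] addr=0xcc blk=51 s=3: MISS | VC [38, 56, 32]
  [7] addr=0x8c blk=35 s=3: MISS | VC [56, 32, 51]
  [8] addr=0x22 blk=8 s=0: L1-HIT | VC [56, 32, 51]
  [9] addr=0xce blk=51 s=3: VC-HIT | VC [56, 32, 35]
  [10] addr=0x9b blk=38 s=6: MISS | VC [32, 35, 22]
  [11] addr=0x8f blk=35 s=3: VC-HIT | VC [32, 51, 22]
  [12] addr=0x59 blk=22 s=6: VC-HIT | VC [32, 51, 38]
  [13] addr=0x20 blk=8 s=0: L1-HIT | VC [32, 51, 38]
  [14] addr=0x4f blk=19 s=3: MISS | VC [51, 38, 35]
  [15] addr=0xfd blk=63 s=7: MISS | VC [51, 38, 35]

OUTCOME = MISS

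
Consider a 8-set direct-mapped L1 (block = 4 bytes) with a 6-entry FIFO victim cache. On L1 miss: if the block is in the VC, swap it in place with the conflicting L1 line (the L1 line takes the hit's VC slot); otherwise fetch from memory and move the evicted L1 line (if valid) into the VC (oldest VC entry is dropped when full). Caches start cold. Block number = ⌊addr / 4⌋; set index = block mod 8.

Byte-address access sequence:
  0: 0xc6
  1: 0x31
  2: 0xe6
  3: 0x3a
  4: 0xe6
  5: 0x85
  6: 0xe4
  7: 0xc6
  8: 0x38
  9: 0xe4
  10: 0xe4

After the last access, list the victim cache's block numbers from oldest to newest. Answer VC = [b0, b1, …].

VC = [49, 33]

  [0] addr=0xc6 blk=49 s=1: MISS | VC []
  [1] addr=0x31 blk=12 s=4: MISS | VC []
  [2] addr=0xe6 blk=57 s=1: MISS | VC [49]
  [3] addr=0x3a blk=14 s=6: MISS | VC [49]
  [4] addr=0xe6 blk=57 s=1: L1-HIT | VC [49]
  [5] addr=0x85 blk=33 s=1: MISS | VC [49, 57]
  [6] addr=0xe4 blk=57 s=1: VC-HIT | VC [49, 33]
  [7] addr=0xc6 blk=49 s=1: VC-HIT | VC [57, 33]
  [8] addr=0x38 blk=14 s=6: L1-HIT | VC [57, 33]
  [9] addr=0xe4 blk=57 s=1: VC-HIT | VC [49, 33]
  [10] addr=0xe4 blk=57 s=1: L1-HIT | VC [49, 33]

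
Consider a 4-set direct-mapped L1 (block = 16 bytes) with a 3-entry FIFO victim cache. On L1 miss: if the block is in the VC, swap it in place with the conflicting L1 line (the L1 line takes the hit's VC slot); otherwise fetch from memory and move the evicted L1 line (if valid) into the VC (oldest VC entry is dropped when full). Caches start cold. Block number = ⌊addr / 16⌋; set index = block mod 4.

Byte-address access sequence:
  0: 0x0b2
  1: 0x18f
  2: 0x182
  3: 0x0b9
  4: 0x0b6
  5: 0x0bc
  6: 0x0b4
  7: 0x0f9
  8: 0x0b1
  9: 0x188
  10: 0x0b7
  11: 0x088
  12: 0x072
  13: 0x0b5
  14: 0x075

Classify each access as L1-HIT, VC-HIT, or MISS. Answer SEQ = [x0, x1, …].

#0 0xb2→b11/s3 MISS; vc=[]
#1 0x18f→b24/s0 MISS; vc=[]
#2 0x182→b24/s0 L1-HIT; vc=[]
#3 0xb9→b11/s3 L1-HIT; vc=[]
#4 0xb6→b11/s3 L1-HIT; vc=[]
#5 0xbc→b11/s3 L1-HIT; vc=[]
#6 0xb4→b11/s3 L1-HIT; vc=[]
#7 0xf9→b15/s3 MISS; vc=[11]
#8 0xb1→b11/s3 VC-HIT; vc=[15]
#9 0x188→b24/s0 L1-HIT; vc=[15]
#10 0xb7→b11/s3 L1-HIT; vc=[15]
#11 0x88→b8/s0 MISS; vc=[15,24]
#12 0x72→b7/s3 MISS; vc=[15,24,11]
#13 0xb5→b11/s3 VC-HIT; vc=[15,24,7]
#14 0x75→b7/s3 VC-HIT; vc=[15,24,11]

SEQ = [MISS, MISS, L1-HIT, L1-HIT, L1-HIT, L1-HIT, L1-HIT, MISS, VC-HIT, L1-HIT, L1-HIT, MISS, MISS, VC-HIT, VC-HIT]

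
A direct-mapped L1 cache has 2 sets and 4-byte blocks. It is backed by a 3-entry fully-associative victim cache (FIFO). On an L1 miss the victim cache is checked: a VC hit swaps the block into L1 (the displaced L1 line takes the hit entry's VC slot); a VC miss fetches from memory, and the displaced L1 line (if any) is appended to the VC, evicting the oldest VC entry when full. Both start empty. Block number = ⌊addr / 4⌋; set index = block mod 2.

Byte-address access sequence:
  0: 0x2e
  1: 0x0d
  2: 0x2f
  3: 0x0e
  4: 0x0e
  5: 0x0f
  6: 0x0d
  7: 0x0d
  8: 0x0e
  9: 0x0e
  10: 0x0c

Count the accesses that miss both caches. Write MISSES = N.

MISSES = 2

  [0] addr=0x2e blk=11 s=1: MISS | VC []
  [1] addr=0xd blk=3 s=1: MISS | VC [11]
  [2] addr=0x2f blk=11 s=1: VC-HIT | VC [3]
  [3] addr=0xe blk=3 s=1: VC-HIT | VC [11]
  [4] addr=0xe blk=3 s=1: L1-HIT | VC [11]
  [5] addr=0xf blk=3 s=1: L1-HIT | VC [11]
  [6] addr=0xd blk=3 s=1: L1-HIT | VC [11]
  [7] addr=0xd blk=3 s=1: L1-HIT | VC [11]
  [8] addr=0xe blk=3 s=1: L1-HIT | VC [11]
  [9] addr=0xe blk=3 s=1: L1-HIT | VC [11]
  [10] addr=0xc blk=3 s=1: L1-HIT | VC [11]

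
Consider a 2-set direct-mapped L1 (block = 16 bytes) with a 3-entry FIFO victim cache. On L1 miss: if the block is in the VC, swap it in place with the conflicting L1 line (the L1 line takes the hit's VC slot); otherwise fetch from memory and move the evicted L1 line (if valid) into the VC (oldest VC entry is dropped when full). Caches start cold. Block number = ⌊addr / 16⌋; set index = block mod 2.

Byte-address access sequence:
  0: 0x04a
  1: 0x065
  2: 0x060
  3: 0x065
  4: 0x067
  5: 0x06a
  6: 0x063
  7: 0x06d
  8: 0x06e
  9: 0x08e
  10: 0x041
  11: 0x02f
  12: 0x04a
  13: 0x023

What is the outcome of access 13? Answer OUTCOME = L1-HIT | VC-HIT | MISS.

OUTCOME = VC-HIT

  [0] addr=0x4a blk=4 s=0: MISS | VC []
  [1] addr=0x65 blk=6 s=0: MISS | VC [4]
  [2] addr=0x60 blk=6 s=0: L1-HIT | VC [4]
  [3] addr=0x65 blk=6 s=0: L1-HIT | VC [4]
  [4] addr=0x67 blk=6 s=0: L1-HIT | VC [4]
  [5] addr=0x6a blk=6 s=0: L1-HIT | VC [4]
  [6] addr=0x63 blk=6 s=0: L1-HIT | VC [4]
  [7] addr=0x6d blk=6 s=0: L1-HIT | VC [4]
  [8] addr=0x6e blk=6 s=0: L1-HIT | VC [4]
  [9] addr=0x8e blk=8 s=0: MISS | VC [4, 6]
  [10] addr=0x41 blk=4 s=0: VC-HIT | VC [8, 6]
  [11] addr=0x2f blk=2 s=0: MISS | VC [8, 6, 4]
  [12] addr=0x4a blk=4 s=0: VC-HIT | VC [8, 6, 2]
  [13] addr=0x23 blk=2 s=0: VC-HIT | VC [8, 6, 4]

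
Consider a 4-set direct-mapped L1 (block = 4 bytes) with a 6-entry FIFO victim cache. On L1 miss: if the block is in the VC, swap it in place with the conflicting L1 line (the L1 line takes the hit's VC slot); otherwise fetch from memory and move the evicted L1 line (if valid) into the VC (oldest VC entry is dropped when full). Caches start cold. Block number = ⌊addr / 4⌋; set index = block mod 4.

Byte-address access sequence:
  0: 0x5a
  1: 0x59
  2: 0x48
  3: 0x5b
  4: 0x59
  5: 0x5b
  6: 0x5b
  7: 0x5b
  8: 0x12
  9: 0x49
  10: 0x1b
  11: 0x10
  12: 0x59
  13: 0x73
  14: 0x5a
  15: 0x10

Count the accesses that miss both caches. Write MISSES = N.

  [0] addr=0x5a blk=22 s=2: MISS | VC []
  [1] addr=0x59 blk=22 s=2: L1-HIT | VC []
  [2] addr=0x48 blk=18 s=2: MISS | VC [22]
  [3] addr=0x5b blk=22 s=2: VC-HIT | VC [18]
  [4] addr=0x59 blk=22 s=2: L1-HIT | VC [18]
  [5] addr=0x5b blk=22 s=2: L1-HIT | VC [18]
  [6] addr=0x5b blk=22 s=2: L1-HIT | VC [18]
  [7] addr=0x5b blk=22 s=2: L1-HIT | VC [18]
  [8] addr=0x12 blk=4 s=0: MISS | VC [18]
  [9] addr=0x49 blk=18 s=2: VC-HIT | VC [22]
  [10] addr=0x1b blk=6 s=2: MISS | VC [22, 18]
  [11] addr=0x10 blk=4 s=0: L1-HIT | VC [22, 18]
  [12] addr=0x59 blk=22 s=2: VC-HIT | VC [6, 18]
  [13] addr=0x73 blk=28 s=0: MISS | VC [6, 18, 4]
  [14] addr=0x5a blk=22 s=2: L1-HIT | VC [6, 18, 4]
  [15] addr=0x10 blk=4 s=0: VC-HIT | VC [6, 18, 28]

MISSES = 5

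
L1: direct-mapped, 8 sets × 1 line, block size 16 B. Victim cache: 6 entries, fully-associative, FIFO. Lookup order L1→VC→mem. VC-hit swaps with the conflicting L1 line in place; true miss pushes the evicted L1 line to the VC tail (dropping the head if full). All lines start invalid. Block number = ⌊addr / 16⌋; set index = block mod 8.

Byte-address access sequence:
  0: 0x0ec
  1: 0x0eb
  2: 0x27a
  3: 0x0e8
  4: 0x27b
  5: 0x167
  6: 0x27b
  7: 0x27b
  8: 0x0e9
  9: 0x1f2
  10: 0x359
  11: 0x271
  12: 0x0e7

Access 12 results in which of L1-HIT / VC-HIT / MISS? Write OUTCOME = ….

  [0] addr=0xec blk=14 s=6: MISS | VC []
  [1] addr=0xeb blk=14 s=6: L1-HIT | VC []
  [2] addr=0x27a blk=39 s=7: MISS | VC []
  [3] addr=0xe8 blk=14 s=6: L1-HIT | VC []
  [4] addr=0x27b blk=39 s=7: L1-HIT | VC []
  [5] addr=0x167 blk=22 s=6: MISS | VC [14]
  [6] addr=0x27b blk=39 s=7: L1-HIT | VC [14]
  [7] addr=0x27b blk=39 s=7: L1-HIT | VC [14]
  [8] addr=0xe9 blk=14 s=6: VC-HIT | VC [22]
  [9] addr=0x1f2 blk=31 s=7: MISS | VC [22, 39]
  [10] addr=0x359 blk=53 s=5: MISS | VC [22, 39]
  [11] addr=0x271 blk=39 s=7: VC-HIT | VC [22, 31]
  [12] addr=0xe7 blk=14 s=6: L1-HIT | VC [22, 31]

OUTCOME = L1-HIT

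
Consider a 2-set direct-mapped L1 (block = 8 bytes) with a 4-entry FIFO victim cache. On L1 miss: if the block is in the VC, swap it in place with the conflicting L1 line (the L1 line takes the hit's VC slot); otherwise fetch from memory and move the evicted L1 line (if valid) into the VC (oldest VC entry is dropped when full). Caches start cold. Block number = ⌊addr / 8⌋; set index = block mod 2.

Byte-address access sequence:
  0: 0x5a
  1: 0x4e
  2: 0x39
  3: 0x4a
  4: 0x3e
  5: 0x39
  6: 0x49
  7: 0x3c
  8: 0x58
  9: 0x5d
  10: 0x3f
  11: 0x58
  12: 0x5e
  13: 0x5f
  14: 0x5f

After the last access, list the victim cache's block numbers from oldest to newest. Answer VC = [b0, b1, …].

VC = [7, 9]

#0 0x5a→b11/s1 MISS; vc=[]
#1 0x4e→b9/s1 MISS; vc=[11]
#2 0x39→b7/s1 MISS; vc=[11,9]
#3 0x4a→b9/s1 VC-HIT; vc=[11,7]
#4 0x3e→b7/s1 VC-HIT; vc=[11,9]
#5 0x39→b7/s1 L1-HIT; vc=[11,9]
#6 0x49→b9/s1 VC-HIT; vc=[11,7]
#7 0x3c→b7/s1 VC-HIT; vc=[11,9]
#8 0x58→b11/s1 VC-HIT; vc=[7,9]
#9 0x5d→b11/s1 L1-HIT; vc=[7,9]
#10 0x3f→b7/s1 VC-HIT; vc=[11,9]
#11 0x58→b11/s1 VC-HIT; vc=[7,9]
#12 0x5e→b11/s1 L1-HIT; vc=[7,9]
#13 0x5f→b11/s1 L1-HIT; vc=[7,9]
#14 0x5f→b11/s1 L1-HIT; vc=[7,9]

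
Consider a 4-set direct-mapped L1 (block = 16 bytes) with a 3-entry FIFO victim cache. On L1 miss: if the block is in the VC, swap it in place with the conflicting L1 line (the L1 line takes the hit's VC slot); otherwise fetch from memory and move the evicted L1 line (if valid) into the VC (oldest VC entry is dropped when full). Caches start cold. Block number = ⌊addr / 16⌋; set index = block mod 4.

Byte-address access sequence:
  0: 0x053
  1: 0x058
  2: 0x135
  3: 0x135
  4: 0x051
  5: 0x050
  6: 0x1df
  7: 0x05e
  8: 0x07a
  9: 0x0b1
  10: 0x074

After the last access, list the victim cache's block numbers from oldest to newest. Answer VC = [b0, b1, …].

#0 0x53→b5/s1 MISS; vc=[]
#1 0x58→b5/s1 L1-HIT; vc=[]
#2 0x135→b19/s3 MISS; vc=[]
#3 0x135→b19/s3 L1-HIT; vc=[]
#4 0x51→b5/s1 L1-HIT; vc=[]
#5 0x50→b5/s1 L1-HIT; vc=[]
#6 0x1df→b29/s1 MISS; vc=[5]
#7 0x5e→b5/s1 VC-HIT; vc=[29]
#8 0x7a→b7/s3 MISS; vc=[29,19]
#9 0xb1→b11/s3 MISS; vc=[29,19,7]
#10 0x74→b7/s3 VC-HIT; vc=[29,19,11]

VC = [29, 19, 11]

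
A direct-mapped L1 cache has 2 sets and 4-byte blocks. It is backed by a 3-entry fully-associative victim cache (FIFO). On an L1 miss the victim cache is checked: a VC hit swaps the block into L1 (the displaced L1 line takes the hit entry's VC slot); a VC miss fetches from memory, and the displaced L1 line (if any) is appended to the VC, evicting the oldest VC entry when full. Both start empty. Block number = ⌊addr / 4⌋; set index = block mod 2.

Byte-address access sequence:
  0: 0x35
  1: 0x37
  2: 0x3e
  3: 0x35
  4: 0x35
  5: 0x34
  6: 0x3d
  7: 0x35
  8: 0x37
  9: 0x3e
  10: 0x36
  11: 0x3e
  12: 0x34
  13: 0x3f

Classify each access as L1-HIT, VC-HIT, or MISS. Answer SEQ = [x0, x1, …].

#0 0x35→b13/s1 MISS; vc=[]
#1 0x37→b13/s1 L1-HIT; vc=[]
#2 0x3e→b15/s1 MISS; vc=[13]
#3 0x35→b13/s1 VC-HIT; vc=[15]
#4 0x35→b13/s1 L1-HIT; vc=[15]
#5 0x34→b13/s1 L1-HIT; vc=[15]
#6 0x3d→b15/s1 VC-HIT; vc=[13]
#7 0x35→b13/s1 VC-HIT; vc=[15]
#8 0x37→b13/s1 L1-HIT; vc=[15]
#9 0x3e→b15/s1 VC-HIT; vc=[13]
#10 0x36→b13/s1 VC-HIT; vc=[15]
#11 0x3e→b15/s1 VC-HIT; vc=[13]
#12 0x34→b13/s1 VC-HIT; vc=[15]
#13 0x3f→b15/s1 VC-HIT; vc=[13]

SEQ = [MISS, L1-HIT, MISS, VC-HIT, L1-HIT, L1-HIT, VC-HIT, VC-HIT, L1-HIT, VC-HIT, VC-HIT, VC-HIT, VC-HIT, VC-HIT]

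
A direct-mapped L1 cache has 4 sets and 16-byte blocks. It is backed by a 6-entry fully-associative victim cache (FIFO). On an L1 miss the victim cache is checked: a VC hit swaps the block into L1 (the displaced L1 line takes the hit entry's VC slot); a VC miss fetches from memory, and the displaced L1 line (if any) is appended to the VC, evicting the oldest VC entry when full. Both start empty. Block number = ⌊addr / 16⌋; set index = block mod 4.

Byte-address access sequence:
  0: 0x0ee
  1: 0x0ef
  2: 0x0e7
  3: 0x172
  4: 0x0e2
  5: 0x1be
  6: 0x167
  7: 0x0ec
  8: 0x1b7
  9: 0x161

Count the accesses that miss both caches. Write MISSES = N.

MISSES = 4

#0 0xee→b14/s2 MISS; vc=[]
#1 0xef→b14/s2 L1-HIT; vc=[]
#2 0xe7→b14/s2 L1-HIT; vc=[]
#3 0x172→b23/s3 MISS; vc=[]
#4 0xe2→b14/s2 L1-HIT; vc=[]
#5 0x1be→b27/s3 MISS; vc=[23]
#6 0x167→b22/s2 MISS; vc=[23,14]
#7 0xec→b14/s2 VC-HIT; vc=[23,22]
#8 0x1b7→b27/s3 L1-HIT; vc=[23,22]
#9 0x161→b22/s2 VC-HIT; vc=[23,14]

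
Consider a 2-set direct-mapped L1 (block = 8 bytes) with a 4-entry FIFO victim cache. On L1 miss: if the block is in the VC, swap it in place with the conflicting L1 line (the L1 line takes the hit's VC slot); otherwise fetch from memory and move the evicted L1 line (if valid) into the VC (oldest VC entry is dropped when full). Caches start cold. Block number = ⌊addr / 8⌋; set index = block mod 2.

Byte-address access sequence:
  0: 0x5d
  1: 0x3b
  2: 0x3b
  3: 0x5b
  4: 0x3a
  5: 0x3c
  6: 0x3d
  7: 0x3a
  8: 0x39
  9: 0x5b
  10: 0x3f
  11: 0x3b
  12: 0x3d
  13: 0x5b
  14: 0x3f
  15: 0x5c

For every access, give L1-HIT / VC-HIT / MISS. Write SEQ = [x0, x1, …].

0: 0x5d (blk 11, set 1) → MISS  vc=[]
1: 0x3b (blk 7, set 1) → MISS  vc=[11]
2: 0x3b (blk 7, set 1) → L1-HIT  vc=[11]
3: 0x5b (blk 11, set 1) → VC-HIT  vc=[7]
4: 0x3a (blk 7, set 1) → VC-HIT  vc=[11]
5: 0x3c (blk 7, set 1) → L1-HIT  vc=[11]
6: 0x3d (blk 7, set 1) → L1-HIT  vc=[11]
7: 0x3a (blk 7, set 1) → L1-HIT  vc=[11]
8: 0x39 (blk 7, set 1) → L1-HIT  vc=[11]
9: 0x5b (blk 11, set 1) → VC-HIT  vc=[7]
10: 0x3f (blk 7, set 1) → VC-HIT  vc=[11]
11: 0x3b (blk 7, set 1) → L1-HIT  vc=[11]
12: 0x3d (blk 7, set 1) → L1-HIT  vc=[11]
13: 0x5b (blk 11, set 1) → VC-HIT  vc=[7]
14: 0x3f (blk 7, set 1) → VC-HIT  vc=[11]
15: 0x5c (blk 11, set 1) → VC-HIT  vc=[7]

SEQ = [MISS, MISS, L1-HIT, VC-HIT, VC-HIT, L1-HIT, L1-HIT, L1-HIT, L1-HIT, VC-HIT, VC-HIT, L1-HIT, L1-HIT, VC-HIT, VC-HIT, VC-HIT]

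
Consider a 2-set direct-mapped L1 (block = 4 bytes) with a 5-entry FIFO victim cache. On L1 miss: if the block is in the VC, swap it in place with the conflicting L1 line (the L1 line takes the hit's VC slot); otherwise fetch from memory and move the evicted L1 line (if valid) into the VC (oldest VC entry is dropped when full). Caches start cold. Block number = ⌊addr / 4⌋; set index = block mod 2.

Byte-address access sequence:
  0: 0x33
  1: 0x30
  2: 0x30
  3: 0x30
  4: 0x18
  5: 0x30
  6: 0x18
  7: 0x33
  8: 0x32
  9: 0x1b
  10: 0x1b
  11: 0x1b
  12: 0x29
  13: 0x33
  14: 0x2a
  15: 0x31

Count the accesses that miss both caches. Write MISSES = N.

  [0] addr=0x33 blk=12 s=0: MISS | VC []
  [1] addr=0x30 blk=12 s=0: L1-HIT | VC []
  [2] addr=0x30 blk=12 s=0: L1-HIT | VC []
  [3] addr=0x30 blk=12 s=0: L1-HIT | VC []
  [4] addr=0x18 blk=6 s=0: MISS | VC [12]
  [5] addr=0x30 blk=12 s=0: VC-HIT | VC [6]
  [6] addr=0x18 blk=6 s=0: VC-HIT | VC [12]
  [7] addr=0x33 blk=12 s=0: VC-HIT | VC [6]
  [8] addr=0x32 blk=12 s=0: L1-HIT | VC [6]
  [9] addr=0x1b blk=6 s=0: VC-HIT | VC [12]
  [10] addr=0x1b blk=6 s=0: L1-HIT | VC [12]
  [11] addr=0x1b blk=6 s=0: L1-HIT | VC [12]
  [12] addr=0x29 blk=10 s=0: MISS | VC [12, 6]
  [13] addr=0x33 blk=12 s=0: VC-HIT | VC [10, 6]
  [14] addr=0x2a blk=10 s=0: VC-HIT | VC [12, 6]
  [15] addr=0x31 blk=12 s=0: VC-HIT | VC [10, 6]

MISSES = 3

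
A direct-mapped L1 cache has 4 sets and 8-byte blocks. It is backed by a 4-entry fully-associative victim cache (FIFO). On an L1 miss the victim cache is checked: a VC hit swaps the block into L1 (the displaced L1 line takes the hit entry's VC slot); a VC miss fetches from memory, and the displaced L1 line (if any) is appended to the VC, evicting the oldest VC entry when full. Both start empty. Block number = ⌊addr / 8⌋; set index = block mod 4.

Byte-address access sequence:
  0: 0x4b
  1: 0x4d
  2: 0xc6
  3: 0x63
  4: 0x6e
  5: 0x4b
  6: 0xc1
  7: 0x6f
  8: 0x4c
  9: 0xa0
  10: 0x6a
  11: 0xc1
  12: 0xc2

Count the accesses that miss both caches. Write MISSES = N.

MISSES = 5

0: 0x4b (blk 9, set 1) → MISS  vc=[]
1: 0x4d (blk 9, set 1) → L1-HIT  vc=[]
2: 0xc6 (blk 24, set 0) → MISS  vc=[]
3: 0x63 (blk 12, set 0) → MISS  vc=[24]
4: 0x6e (blk 13, set 1) → MISS  vc=[24, 9]
5: 0x4b (blk 9, set 1) → VC-HIT  vc=[24, 13]
6: 0xc1 (blk 24, set 0) → VC-HIT  vc=[12, 13]
7: 0x6f (blk 13, set 1) → VC-HIT  vc=[12, 9]
8: 0x4c (blk 9, set 1) → VC-HIT  vc=[12, 13]
9: 0xa0 (blk 20, set 0) → MISS  vc=[12, 13, 24]
10: 0x6a (blk 13, set 1) → VC-HIT  vc=[12, 9, 24]
11: 0xc1 (blk 24, set 0) → VC-HIT  vc=[12, 9, 20]
12: 0xc2 (blk 24, set 0) → L1-HIT  vc=[12, 9, 20]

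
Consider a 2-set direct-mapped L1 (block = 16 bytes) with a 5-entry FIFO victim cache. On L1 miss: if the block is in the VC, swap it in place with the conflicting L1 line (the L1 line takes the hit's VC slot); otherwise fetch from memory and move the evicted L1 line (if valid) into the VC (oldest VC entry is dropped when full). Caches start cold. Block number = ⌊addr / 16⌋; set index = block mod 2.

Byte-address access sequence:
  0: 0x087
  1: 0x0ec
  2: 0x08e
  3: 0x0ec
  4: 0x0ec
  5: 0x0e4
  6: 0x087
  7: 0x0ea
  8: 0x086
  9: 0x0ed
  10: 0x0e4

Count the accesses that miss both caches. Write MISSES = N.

MISSES = 2

  [0] addr=0x87 blk=8 s=0: MISS | VC []
  [1] addr=0xec blk=14 s=0: MISS | VC [8]
  [2] addr=0x8e blk=8 s=0: VC-HIT | VC [14]
  [3] addr=0xec blk=14 s=0: VC-HIT | VC [8]
  [4] addr=0xec blk=14 s=0: L1-HIT | VC [8]
  [5] addr=0xe4 blk=14 s=0: L1-HIT | VC [8]
  [6] addr=0x87 blk=8 s=0: VC-HIT | VC [14]
  [7] addr=0xea blk=14 s=0: VC-HIT | VC [8]
  [8] addr=0x86 blk=8 s=0: VC-HIT | VC [14]
  [9] addr=0xed blk=14 s=0: VC-HIT | VC [8]
  [10] addr=0xe4 blk=14 s=0: L1-HIT | VC [8]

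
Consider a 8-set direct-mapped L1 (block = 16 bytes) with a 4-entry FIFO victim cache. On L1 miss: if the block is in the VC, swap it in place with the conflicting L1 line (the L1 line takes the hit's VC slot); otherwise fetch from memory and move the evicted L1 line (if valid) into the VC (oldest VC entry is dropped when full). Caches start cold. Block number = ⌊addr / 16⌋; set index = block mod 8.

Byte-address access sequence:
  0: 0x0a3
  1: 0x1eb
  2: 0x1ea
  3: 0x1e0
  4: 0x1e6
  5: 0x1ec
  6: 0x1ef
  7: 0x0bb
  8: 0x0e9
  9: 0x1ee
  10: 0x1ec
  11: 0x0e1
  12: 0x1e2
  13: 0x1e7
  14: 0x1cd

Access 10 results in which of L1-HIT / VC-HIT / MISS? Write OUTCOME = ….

OUTCOME = L1-HIT

0: 0xa3 (blk 10, set 2) → MISS  vc=[]
1: 0x1eb (blk 30, set 6) → MISS  vc=[]
2: 0x1ea (blk 30, set 6) → L1-HIT  vc=[]
3: 0x1e0 (blk 30, set 6) → L1-HIT  vc=[]
4: 0x1e6 (blk 30, set 6) → L1-HIT  vc=[]
5: 0x1ec (blk 30, set 6) → L1-HIT  vc=[]
6: 0x1ef (blk 30, set 6) → L1-HIT  vc=[]
7: 0xbb (blk 11, set 3) → MISS  vc=[]
8: 0xe9 (blk 14, set 6) → MISS  vc=[30]
9: 0x1ee (blk 30, set 6) → VC-HIT  vc=[14]
10: 0x1ec (blk 30, set 6) → L1-HIT  vc=[14]
11: 0xe1 (blk 14, set 6) → VC-HIT  vc=[30]
12: 0x1e2 (blk 30, set 6) → VC-HIT  vc=[14]
13: 0x1e7 (blk 30, set 6) → L1-HIT  vc=[14]
14: 0x1cd (blk 28, set 4) → MISS  vc=[14]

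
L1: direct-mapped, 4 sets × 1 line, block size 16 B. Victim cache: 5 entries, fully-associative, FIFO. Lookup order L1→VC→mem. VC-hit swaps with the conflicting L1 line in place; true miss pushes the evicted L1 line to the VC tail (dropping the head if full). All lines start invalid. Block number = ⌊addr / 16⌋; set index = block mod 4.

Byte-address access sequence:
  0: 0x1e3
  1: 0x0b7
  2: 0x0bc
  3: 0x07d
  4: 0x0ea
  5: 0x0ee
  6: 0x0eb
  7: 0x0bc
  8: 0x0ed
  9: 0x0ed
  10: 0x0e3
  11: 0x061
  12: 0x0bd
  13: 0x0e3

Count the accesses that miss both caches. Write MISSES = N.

0: 0x1e3 (blk 30, set 2) → MISS  vc=[]
1: 0xb7 (blk 11, set 3) → MISS  vc=[]
2: 0xbc (blk 11, set 3) → L1-HIT  vc=[]
3: 0x7d (blk 7, set 3) → MISS  vc=[11]
4: 0xea (blk 14, set 2) → MISS  vc=[11, 30]
5: 0xee (blk 14, set 2) → L1-HIT  vc=[11, 30]
6: 0xeb (blk 14, set 2) → L1-HIT  vc=[11, 30]
7: 0xbc (blk 11, set 3) → VC-HIT  vc=[7, 30]
8: 0xed (blk 14, set 2) → L1-HIT  vc=[7, 30]
9: 0xed (blk 14, set 2) → L1-HIT  vc=[7, 30]
10: 0xe3 (blk 14, set 2) → L1-HIT  vc=[7, 30]
11: 0x61 (blk 6, set 2) → MISS  vc=[7, 30, 14]
12: 0xbd (blk 11, set 3) → L1-HIT  vc=[7, 30, 14]
13: 0xe3 (blk 14, set 2) → VC-HIT  vc=[7, 30, 6]

MISSES = 5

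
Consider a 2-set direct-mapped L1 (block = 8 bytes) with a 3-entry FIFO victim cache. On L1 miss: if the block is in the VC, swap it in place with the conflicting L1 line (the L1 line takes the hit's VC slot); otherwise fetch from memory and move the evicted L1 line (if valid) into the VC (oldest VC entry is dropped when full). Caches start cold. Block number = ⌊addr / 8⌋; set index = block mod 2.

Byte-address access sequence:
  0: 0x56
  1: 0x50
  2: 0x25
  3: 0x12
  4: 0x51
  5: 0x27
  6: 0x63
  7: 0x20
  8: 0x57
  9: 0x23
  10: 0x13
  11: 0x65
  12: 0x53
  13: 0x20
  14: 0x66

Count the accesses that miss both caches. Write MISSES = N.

MISSES = 4

0: 0x56 (blk 10, set 0) → MISS  vc=[]
1: 0x50 (blk 10, set 0) → L1-HIT  vc=[]
2: 0x25 (blk 4, set 0) → MISS  vc=[10]
3: 0x12 (blk 2, set 0) → MISS  vc=[10, 4]
4: 0x51 (blk 10, set 0) → VC-HIT  vc=[2, 4]
5: 0x27 (blk 4, set 0) → VC-HIT  vc=[2, 10]
6: 0x63 (blk 12, set 0) → MISS  vc=[2, 10, 4]
7: 0x20 (blk 4, set 0) → VC-HIT  vc=[2, 10, 12]
8: 0x57 (blk 10, set 0) → VC-HIT  vc=[2, 4, 12]
9: 0x23 (blk 4, set 0) → VC-HIT  vc=[2, 10, 12]
10: 0x13 (blk 2, set 0) → VC-HIT  vc=[4, 10, 12]
11: 0x65 (blk 12, set 0) → VC-HIT  vc=[4, 10, 2]
12: 0x53 (blk 10, set 0) → VC-HIT  vc=[4, 12, 2]
13: 0x20 (blk 4, set 0) → VC-HIT  vc=[10, 12, 2]
14: 0x66 (blk 12, set 0) → VC-HIT  vc=[10, 4, 2]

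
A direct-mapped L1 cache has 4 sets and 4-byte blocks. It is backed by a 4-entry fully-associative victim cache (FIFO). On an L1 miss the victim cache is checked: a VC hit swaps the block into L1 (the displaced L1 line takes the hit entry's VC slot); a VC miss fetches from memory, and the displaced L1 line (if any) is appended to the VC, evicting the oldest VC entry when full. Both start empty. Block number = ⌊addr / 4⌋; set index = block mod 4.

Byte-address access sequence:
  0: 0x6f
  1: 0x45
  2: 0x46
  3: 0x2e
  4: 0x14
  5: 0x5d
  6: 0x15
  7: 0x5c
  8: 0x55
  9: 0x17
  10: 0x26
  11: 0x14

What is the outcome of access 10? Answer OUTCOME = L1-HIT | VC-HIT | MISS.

OUTCOME = MISS

#0 0x6f→b27/s3 MISS; vc=[]
#1 0x45→b17/s1 MISS; vc=[]
#2 0x46→b17/s1 L1-HIT; vc=[]
#3 0x2e→b11/s3 MISS; vc=[27]
#4 0x14→b5/s1 MISS; vc=[27,17]
#5 0x5d→b23/s3 MISS; vc=[27,17,11]
#6 0x15→b5/s1 L1-HIT; vc=[27,17,11]
#7 0x5c→b23/s3 L1-HIT; vc=[27,17,11]
#8 0x55→b21/s1 MISS; vc=[27,17,11,5]
#9 0x17→b5/s1 VC-HIT; vc=[27,17,11,21]
#10 0x26→b9/s1 MISS; vc=[17,11,21,5]
#11 0x14→b5/s1 VC-HIT; vc=[17,11,21,9]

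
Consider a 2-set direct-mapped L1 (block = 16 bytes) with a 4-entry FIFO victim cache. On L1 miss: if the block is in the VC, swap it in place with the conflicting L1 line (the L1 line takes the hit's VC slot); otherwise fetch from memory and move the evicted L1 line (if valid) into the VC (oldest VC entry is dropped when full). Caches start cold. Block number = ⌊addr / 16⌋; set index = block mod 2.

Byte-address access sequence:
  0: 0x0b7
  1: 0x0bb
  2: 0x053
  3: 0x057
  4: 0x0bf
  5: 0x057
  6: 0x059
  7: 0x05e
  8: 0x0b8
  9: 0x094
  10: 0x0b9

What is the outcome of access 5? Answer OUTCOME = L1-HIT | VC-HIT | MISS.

OUTCOME = VC-HIT

0: 0xb7 (blk 11, set 1) → MISS  vc=[]
1: 0xbb (blk 11, set 1) → L1-HIT  vc=[]
2: 0x53 (blk 5, set 1) → MISS  vc=[11]
3: 0x57 (blk 5, set 1) → L1-HIT  vc=[11]
4: 0xbf (blk 11, set 1) → VC-HIT  vc=[5]
5: 0x57 (blk 5, set 1) → VC-HIT  vc=[11]
6: 0x59 (blk 5, set 1) → L1-HIT  vc=[11]
7: 0x5e (blk 5, set 1) → L1-HIT  vc=[11]
8: 0xb8 (blk 11, set 1) → VC-HIT  vc=[5]
9: 0x94 (blk 9, set 1) → MISS  vc=[5, 11]
10: 0xb9 (blk 11, set 1) → VC-HIT  vc=[5, 9]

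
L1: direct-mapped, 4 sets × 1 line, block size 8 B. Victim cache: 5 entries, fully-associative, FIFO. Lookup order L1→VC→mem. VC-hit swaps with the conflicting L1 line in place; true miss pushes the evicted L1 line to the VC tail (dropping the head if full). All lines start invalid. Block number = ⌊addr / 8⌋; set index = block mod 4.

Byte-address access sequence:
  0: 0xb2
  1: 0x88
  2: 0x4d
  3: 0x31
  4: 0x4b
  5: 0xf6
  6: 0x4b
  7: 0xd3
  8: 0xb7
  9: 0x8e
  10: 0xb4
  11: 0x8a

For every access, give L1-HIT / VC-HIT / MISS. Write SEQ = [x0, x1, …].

0: 0xb2 (blk 22, set 2) → MISS  vc=[]
1: 0x88 (blk 17, set 1) → MISS  vc=[]
2: 0x4d (blk 9, set 1) → MISS  vc=[17]
3: 0x31 (blk 6, set 2) → MISS  vc=[17, 22]
4: 0x4b (blk 9, set 1) → L1-HIT  vc=[17, 22]
5: 0xf6 (blk 30, set 2) → MISS  vc=[17, 22, 6]
6: 0x4b (blk 9, set 1) → L1-HIT  vc=[17, 22, 6]
7: 0xd3 (blk 26, set 2) → MISS  vc=[17, 22, 6, 30]
8: 0xb7 (blk 22, set 2) → VC-HIT  vc=[17, 26, 6, 30]
9: 0x8e (blk 17, set 1) → VC-HIT  vc=[9, 26, 6, 30]
10: 0xb4 (blk 22, set 2) → L1-HIT  vc=[9, 26, 6, 30]
11: 0x8a (blk 17, set 1) → L1-HIT  vc=[9, 26, 6, 30]

SEQ = [MISS, MISS, MISS, MISS, L1-HIT, MISS, L1-HIT, MISS, VC-HIT, VC-HIT, L1-HIT, L1-HIT]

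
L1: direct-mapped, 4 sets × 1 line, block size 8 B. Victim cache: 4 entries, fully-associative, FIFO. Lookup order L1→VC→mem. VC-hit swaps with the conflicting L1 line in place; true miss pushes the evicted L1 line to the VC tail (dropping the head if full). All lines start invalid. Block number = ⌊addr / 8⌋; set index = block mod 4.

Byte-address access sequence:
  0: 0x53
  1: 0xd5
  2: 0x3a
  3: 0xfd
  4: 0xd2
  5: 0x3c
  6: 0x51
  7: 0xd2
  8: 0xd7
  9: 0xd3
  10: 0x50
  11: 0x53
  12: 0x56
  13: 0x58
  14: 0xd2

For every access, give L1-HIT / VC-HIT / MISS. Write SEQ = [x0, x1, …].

0: 0x53 (blk 10, set 2) → MISS  vc=[]
1: 0xd5 (blk 26, set 2) → MISS  vc=[10]
2: 0x3a (blk 7, set 3) → MISS  vc=[10]
3: 0xfd (blk 31, set 3) → MISS  vc=[10, 7]
4: 0xd2 (blk 26, set 2) → L1-HIT  vc=[10, 7]
5: 0x3c (blk 7, set 3) → VC-HIT  vc=[10, 31]
6: 0x51 (blk 10, set 2) → VC-HIT  vc=[26, 31]
7: 0xd2 (blk 26, set 2) → VC-HIT  vc=[10, 31]
8: 0xd7 (blk 26, set 2) → L1-HIT  vc=[10, 31]
9: 0xd3 (blk 26, set 2) → L1-HIT  vc=[10, 31]
10: 0x50 (blk 10, set 2) → VC-HIT  vc=[26, 31]
11: 0x53 (blk 10, set 2) → L1-HIT  vc=[26, 31]
12: 0x56 (blk 10, set 2) → L1-HIT  vc=[26, 31]
13: 0x58 (blk 11, set 3) → MISS  vc=[26, 31, 7]
14: 0xd2 (blk 26, set 2) → VC-HIT  vc=[10, 31, 7]

SEQ = [MISS, MISS, MISS, MISS, L1-HIT, VC-HIT, VC-HIT, VC-HIT, L1-HIT, L1-HIT, VC-HIT, L1-HIT, L1-HIT, MISS, VC-HIT]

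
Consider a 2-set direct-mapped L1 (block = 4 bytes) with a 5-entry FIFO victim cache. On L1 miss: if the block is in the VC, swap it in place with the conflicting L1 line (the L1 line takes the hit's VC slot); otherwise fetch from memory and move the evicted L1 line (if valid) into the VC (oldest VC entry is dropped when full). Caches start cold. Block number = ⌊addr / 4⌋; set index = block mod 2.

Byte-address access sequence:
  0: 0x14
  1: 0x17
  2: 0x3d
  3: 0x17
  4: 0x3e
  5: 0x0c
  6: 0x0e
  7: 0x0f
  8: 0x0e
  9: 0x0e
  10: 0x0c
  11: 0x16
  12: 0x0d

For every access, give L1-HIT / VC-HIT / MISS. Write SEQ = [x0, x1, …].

#0 0x14→b5/s1 MISS; vc=[]
#1 0x17→b5/s1 L1-HIT; vc=[]
#2 0x3d→b15/s1 MISS; vc=[5]
#3 0x17→b5/s1 VC-HIT; vc=[15]
#4 0x3e→b15/s1 VC-HIT; vc=[5]
#5 0xc→b3/s1 MISS; vc=[5,15]
#6 0xe→b3/s1 L1-HIT; vc=[5,15]
#7 0xf→b3/s1 L1-HIT; vc=[5,15]
#8 0xe→b3/s1 L1-HIT; vc=[5,15]
#9 0xe→b3/s1 L1-HIT; vc=[5,15]
#10 0xc→b3/s1 L1-HIT; vc=[5,15]
#11 0x16→b5/s1 VC-HIT; vc=[3,15]
#12 0xd→b3/s1 VC-HIT; vc=[5,15]

SEQ = [MISS, L1-HIT, MISS, VC-HIT, VC-HIT, MISS, L1-HIT, L1-HIT, L1-HIT, L1-HIT, L1-HIT, VC-HIT, VC-HIT]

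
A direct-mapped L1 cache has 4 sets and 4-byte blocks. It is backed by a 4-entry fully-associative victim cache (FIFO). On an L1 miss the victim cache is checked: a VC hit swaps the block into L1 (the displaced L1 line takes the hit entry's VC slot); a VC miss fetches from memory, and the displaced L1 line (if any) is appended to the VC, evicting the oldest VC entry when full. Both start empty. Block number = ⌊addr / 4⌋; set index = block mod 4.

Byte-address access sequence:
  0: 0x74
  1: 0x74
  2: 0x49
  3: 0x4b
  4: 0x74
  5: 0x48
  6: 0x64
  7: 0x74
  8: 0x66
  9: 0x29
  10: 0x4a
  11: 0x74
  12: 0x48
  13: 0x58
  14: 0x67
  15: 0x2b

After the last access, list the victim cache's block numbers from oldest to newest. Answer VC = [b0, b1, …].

VC = [29, 22, 18]

0: 0x74 (blk 29, set 1) → MISS  vc=[]
1: 0x74 (blk 29, set 1) → L1-HIT  vc=[]
2: 0x49 (blk 18, set 2) → MISS  vc=[]
3: 0x4b (blk 18, set 2) → L1-HIT  vc=[]
4: 0x74 (blk 29, set 1) → L1-HIT  vc=[]
5: 0x48 (blk 18, set 2) → L1-HIT  vc=[]
6: 0x64 (blk 25, set 1) → MISS  vc=[29]
7: 0x74 (blk 29, set 1) → VC-HIT  vc=[25]
8: 0x66 (blk 25, set 1) → VC-HIT  vc=[29]
9: 0x29 (blk 10, set 2) → MISS  vc=[29, 18]
10: 0x4a (blk 18, set 2) → VC-HIT  vc=[29, 10]
11: 0x74 (blk 29, set 1) → VC-HIT  vc=[25, 10]
12: 0x48 (blk 18, set 2) → L1-HIT  vc=[25, 10]
13: 0x58 (blk 22, set 2) → MISS  vc=[25, 10, 18]
14: 0x67 (blk 25, set 1) → VC-HIT  vc=[29, 10, 18]
15: 0x2b (blk 10, set 2) → VC-HIT  vc=[29, 22, 18]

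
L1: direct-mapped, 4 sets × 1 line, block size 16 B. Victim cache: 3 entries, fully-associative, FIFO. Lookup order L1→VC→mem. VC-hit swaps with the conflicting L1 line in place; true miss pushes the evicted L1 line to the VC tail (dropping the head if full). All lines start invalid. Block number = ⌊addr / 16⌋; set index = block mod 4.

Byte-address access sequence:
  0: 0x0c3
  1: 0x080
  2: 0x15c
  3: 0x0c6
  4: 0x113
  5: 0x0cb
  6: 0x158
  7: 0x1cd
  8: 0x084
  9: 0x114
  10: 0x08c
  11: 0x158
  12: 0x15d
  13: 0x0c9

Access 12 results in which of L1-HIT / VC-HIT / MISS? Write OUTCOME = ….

#0 0xc3→b12/s0 MISS; vc=[]
#1 0x80→b8/s0 MISS; vc=[12]
#2 0x15c→b21/s1 MISS; vc=[12]
#3 0xc6→b12/s0 VC-HIT; vc=[8]
#4 0x113→b17/s1 MISS; vc=[8,21]
#5 0xcb→b12/s0 L1-HIT; vc=[8,21]
#6 0x158→b21/s1 VC-HIT; vc=[8,17]
#7 0x1cd→b28/s0 MISS; vc=[8,17,12]
#8 0x84→b8/s0 VC-HIT; vc=[28,17,12]
#9 0x114→b17/s1 VC-HIT; vc=[28,21,12]
#10 0x8c→b8/s0 L1-HIT; vc=[28,21,12]
#11 0x158→b21/s1 VC-HIT; vc=[28,17,12]
#12 0x15d→b21/s1 L1-HIT; vc=[28,17,12]
#13 0xc9→b12/s0 VC-HIT; vc=[28,17,8]

OUTCOME = L1-HIT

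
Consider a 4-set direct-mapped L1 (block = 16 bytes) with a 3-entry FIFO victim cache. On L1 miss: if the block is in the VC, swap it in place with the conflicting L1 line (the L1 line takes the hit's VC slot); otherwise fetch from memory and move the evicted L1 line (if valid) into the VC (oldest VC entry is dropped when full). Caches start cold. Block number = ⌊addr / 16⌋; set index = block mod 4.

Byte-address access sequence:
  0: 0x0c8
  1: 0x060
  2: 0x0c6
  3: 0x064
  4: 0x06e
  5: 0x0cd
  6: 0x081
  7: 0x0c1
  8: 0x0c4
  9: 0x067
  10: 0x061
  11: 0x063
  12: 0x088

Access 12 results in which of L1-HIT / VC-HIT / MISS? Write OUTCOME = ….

#0 0xc8→b12/s0 MISS; vc=[]
#1 0x60→b6/s2 MISS; vc=[]
#2 0xc6→b12/s0 L1-HIT; vc=[]
#3 0x64→b6/s2 L1-HIT; vc=[]
#4 0x6e→b6/s2 L1-HIT; vc=[]
#5 0xcd→b12/s0 L1-HIT; vc=[]
#6 0x81→b8/s0 MISS; vc=[12]
#7 0xc1→b12/s0 VC-HIT; vc=[8]
#8 0xc4→b12/s0 L1-HIT; vc=[8]
#9 0x67→b6/s2 L1-HIT; vc=[8]
#10 0x61→b6/s2 L1-HIT; vc=[8]
#11 0x63→b6/s2 L1-HIT; vc=[8]
#12 0x88→b8/s0 VC-HIT; vc=[12]

OUTCOME = VC-HIT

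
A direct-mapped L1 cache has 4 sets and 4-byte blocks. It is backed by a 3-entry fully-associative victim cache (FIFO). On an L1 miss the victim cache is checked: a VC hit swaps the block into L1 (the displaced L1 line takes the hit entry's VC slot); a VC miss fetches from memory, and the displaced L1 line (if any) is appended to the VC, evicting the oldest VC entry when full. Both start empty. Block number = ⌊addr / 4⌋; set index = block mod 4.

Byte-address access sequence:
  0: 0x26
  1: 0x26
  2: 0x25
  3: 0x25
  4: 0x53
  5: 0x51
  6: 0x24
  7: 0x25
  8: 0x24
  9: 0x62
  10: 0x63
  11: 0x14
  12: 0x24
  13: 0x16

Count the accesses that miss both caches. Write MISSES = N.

MISSES = 4

  [0] addr=0x26 blk=9 s=1: MISS | VC []
  [1] addr=0x26 blk=9 s=1: L1-HIT | VC []
  [2] addr=0x25 blk=9 s=1: L1-HIT | VC []
  [3] addr=0x25 blk=9 s=1: L1-HIT | VC []
  [4] addr=0x53 blk=20 s=0: MISS | VC []
  [5] addr=0x51 blk=20 s=0: L1-HIT | VC []
  [6] addr=0x24 blk=9 s=1: L1-HIT | VC []
  [7] addr=0x25 blk=9 s=1: L1-HIT | VC []
  [8] addr=0x24 blk=9 s=1: L1-HIT | VC []
  [9] addr=0x62 blk=24 s=0: MISS | VC [20]
  [10] addr=0x63 blk=24 s=0: L1-HIT | VC [20]
  [11] addr=0x14 blk=5 s=1: MISS | VC [20, 9]
  [12] addr=0x24 blk=9 s=1: VC-HIT | VC [20, 5]
  [13] addr=0x16 blk=5 s=1: VC-HIT | VC [20, 9]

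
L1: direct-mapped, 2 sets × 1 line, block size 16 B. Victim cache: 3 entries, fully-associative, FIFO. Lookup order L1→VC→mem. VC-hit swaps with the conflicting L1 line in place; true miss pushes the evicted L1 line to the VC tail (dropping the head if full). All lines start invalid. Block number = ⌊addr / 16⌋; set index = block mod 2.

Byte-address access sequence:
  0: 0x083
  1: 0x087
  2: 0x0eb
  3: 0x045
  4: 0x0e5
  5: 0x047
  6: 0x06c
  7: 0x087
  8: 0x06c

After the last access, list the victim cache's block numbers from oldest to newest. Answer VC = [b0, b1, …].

#0 0x83→b8/s0 MISS; vc=[]
#1 0x87→b8/s0 L1-HIT; vc=[]
#2 0xeb→b14/s0 MISS; vc=[8]
#3 0x45→b4/s0 MISS; vc=[8,14]
#4 0xe5→b14/s0 VC-HIT; vc=[8,4]
#5 0x47→b4/s0 VC-HIT; vc=[8,14]
#6 0x6c→b6/s0 MISS; vc=[8,14,4]
#7 0x87→b8/s0 VC-HIT; vc=[6,14,4]
#8 0x6c→b6/s0 VC-HIT; vc=[8,14,4]

VC = [8, 14, 4]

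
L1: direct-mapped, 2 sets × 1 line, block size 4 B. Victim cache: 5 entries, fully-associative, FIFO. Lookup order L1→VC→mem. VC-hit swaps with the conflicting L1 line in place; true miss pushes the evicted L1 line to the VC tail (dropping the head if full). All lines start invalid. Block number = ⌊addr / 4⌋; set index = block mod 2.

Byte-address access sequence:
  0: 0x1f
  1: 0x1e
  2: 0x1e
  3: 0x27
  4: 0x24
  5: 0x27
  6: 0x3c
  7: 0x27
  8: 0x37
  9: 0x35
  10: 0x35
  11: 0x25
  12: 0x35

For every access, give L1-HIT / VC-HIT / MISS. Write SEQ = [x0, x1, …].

SEQ = [MISS, L1-HIT, L1-HIT, MISS, L1-HIT, L1-HIT, MISS, VC-HIT, MISS, L1-HIT, L1-HIT, VC-HIT, VC-HIT]

0: 0x1f (blk 7, set 1) → MISS  vc=[]
1: 0x1e (blk 7, set 1) → L1-HIT  vc=[]
2: 0x1e (blk 7, set 1) → L1-HIT  vc=[]
3: 0x27 (blk 9, set 1) → MISS  vc=[7]
4: 0x24 (blk 9, set 1) → L1-HIT  vc=[7]
5: 0x27 (blk 9, set 1) → L1-HIT  vc=[7]
6: 0x3c (blk 15, set 1) → MISS  vc=[7, 9]
7: 0x27 (blk 9, set 1) → VC-HIT  vc=[7, 15]
8: 0x37 (blk 13, set 1) → MISS  vc=[7, 15, 9]
9: 0x35 (blk 13, set 1) → L1-HIT  vc=[7, 15, 9]
10: 0x35 (blk 13, set 1) → L1-HIT  vc=[7, 15, 9]
11: 0x25 (blk 9, set 1) → VC-HIT  vc=[7, 15, 13]
12: 0x35 (blk 13, set 1) → VC-HIT  vc=[7, 15, 9]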